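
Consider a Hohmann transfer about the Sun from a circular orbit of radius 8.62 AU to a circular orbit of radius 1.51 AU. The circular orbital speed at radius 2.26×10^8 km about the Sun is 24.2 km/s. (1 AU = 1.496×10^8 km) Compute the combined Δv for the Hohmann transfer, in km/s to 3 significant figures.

Δv = 12.0 km/s

From the circular-orbit relation v² = μ/r at r = 2.26×10^8 km: μ = v²r = (24.2)² × 2.26×10^8 = 1.32355×10^11 km³/s².
In km: r₁ = 8.62 × 1.496×10^8 = 1.289552×10^9 km; r₂ = 1.51 × 1.496×10^8 = 2.25896×10^8 km.
Transfer-ellipse semi-major axis a_t = (r₁ + r₂)/2 = (1.289552×10^9 + 2.25896×10^8)/2 = 7.57724×10^8 km.
At r₁ the circular-orbit speed is v₁ = √(μ/r₁) = 10.131 km/s.
Transfer-orbit speed at r₁ (vis-viva equation): v_a = √[μ(2/r₁ − 1/a_t)] = 5.5316 km/s.
First burn Δv₁ = |v_a − v₁| = 4.599 km/s.
At r₂, v₂ = √(μ/r₂) = 24.206 km/s.
Transfer-orbit speed at r₂: v_p = √[μ(2/r₂ − 1/a_t)] = 31.578 km/s.
Second burn Δv₂ = |v₂ − v_p| = 7.372 km/s.
Total Δv = Δv₁ + Δv₂ = 11.97 km/s.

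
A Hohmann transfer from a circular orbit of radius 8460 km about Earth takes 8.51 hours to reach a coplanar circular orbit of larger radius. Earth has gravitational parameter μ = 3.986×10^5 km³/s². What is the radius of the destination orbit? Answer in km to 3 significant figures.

Transfer time t = 8.51 hours = 30636 s, and t = π√(a_t³/μ).
So a_t = (μ t²/π²)^(1/3) = (3.986×10^5 × (30636)² / π²)^(1/3) = 33592 km.
Since a_t = (r₁ + r₂)/2, r₂ = 2a_t − r₁ = 2×33592 − 8460 = 58724 km.

r₂ = 58700 km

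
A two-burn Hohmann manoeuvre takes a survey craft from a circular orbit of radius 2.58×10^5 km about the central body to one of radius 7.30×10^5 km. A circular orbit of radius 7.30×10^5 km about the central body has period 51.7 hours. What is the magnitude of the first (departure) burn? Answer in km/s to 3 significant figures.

Δv₁ = 8.94 km/s

From Kepler's third law T² = 4π²r³/μ at r = 7.30×10^5 km, T = 51.7 hours = 51.7 × 3600 s = 1.8612×10^5 s: μ = 4π²r³/T² = 4.43345×10^8 km³/s².
Transfer-ellipse semi-major axis a_t = (r₁ + r₂)/2 = (2.580×10^5 + 7.300×10^5)/2 = 4.940×10^5 km.
Circular speed at r = 2.580×10^5 km: v_c = √(μ/r) = 41.454 km/s.
Transfer-orbit speed at the same r (vis-viva, a = a_t): v_t = √[μ(2/r − 1/a_t)] = 50.392 km/s.
Δv₁ = |v_t − v_c| = |50.392 − 41.454| = 8.938 km/s.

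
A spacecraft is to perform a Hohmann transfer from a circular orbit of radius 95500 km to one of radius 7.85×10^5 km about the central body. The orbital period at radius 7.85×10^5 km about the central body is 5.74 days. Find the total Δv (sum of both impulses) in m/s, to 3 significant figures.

Δv = 14900 m/s

From Kepler's third law T² = 4π²r³/μ at r = 7.85×10^5 km, T = 5.74 days = 5.74 × 86400 s = 4.95936×10^5 s: μ = 4π²r³/T² = 7.76457×10^7 km³/s².
Transfer-ellipse semi-major axis a_t = (r₁ + r₂)/2 = (95500 + 7.850×10^5)/2 = 4.4025×10^5 km.
At r₁ the circular-orbit speed is v₁ = √(μ/r₁) = 28.514 km/s.
On the transfer ellipse at r₁, vis-viva equation gives v_p = √[μ(2/r₁ − 1/a_t)] = 38.075 km/s.
First burn Δv₁ = |v_p − v₁| = 9.561 km/s.
Circular speed at r₂: v₂ = √(μ/r₂) = 9.945 km/s.
Transfer-orbit speed at r₂: v_a = √[μ(2/r₂ − 1/a_t)] = 4.632 km/s.
Second burn Δv₂ = |v₂ − v_a| = 5.313 km/s.
Total Δv = Δv₁ + Δv₂ = 14.87 km/s.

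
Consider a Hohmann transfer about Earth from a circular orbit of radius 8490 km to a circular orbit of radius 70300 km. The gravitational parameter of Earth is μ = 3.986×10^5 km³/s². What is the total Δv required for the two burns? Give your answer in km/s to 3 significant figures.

Δv = 3.58 km/s

The Hohmann ellipse has a_t = (r₁ + r₂)/2 = 39395 km.
At r₁ the circular-orbit speed is v₁ = √(μ/r₁) = 6.852 km/s.
On the transfer ellipse at r₁, vis-viva equation gives v_p = √[μ(2/r₁ − 1/a_t)] = 9.153 km/s.
First burn Δv₁ = |v_p − v₁| = 2.301 km/s.
Circular speed at r₂: v₂ = √(μ/r₂) = 2.381 km/s.
Transfer-orbit speed at r₂: v_a = √[μ(2/r₂ − 1/a_t)] = 1.105 km/s.
Second burn Δv₂ = |v₂ − v_a| = 1.276 km/s.
Total Δv = Δv₁ + Δv₂ = 3.577 km/s.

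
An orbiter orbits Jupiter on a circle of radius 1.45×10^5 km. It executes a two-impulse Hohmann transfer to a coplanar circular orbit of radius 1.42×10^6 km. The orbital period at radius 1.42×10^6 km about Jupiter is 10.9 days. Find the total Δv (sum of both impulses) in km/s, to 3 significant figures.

From Kepler's third law T² = 4π²r³/μ at r = 1.42×10^6 km, T = 10.9 days = 10.9 × 86400 s = 9.4176×10^5 s: μ = 4π²r³/T² = 1.27451×10^8 km³/s².
The Hohmann ellipse has a_t = (r₁ + r₂)/2 = 7.825×10^5 km.
Circular speed at r₁: v₁ = √(μ/r₁) = √(1.27451×10^8/1.450×10^5) = 29.65 km/s.
On the transfer ellipse at r₁, vis-viva equation gives v_p = √[μ(2/r₁ − 1/a_t)] = 39.94 km/s.
First burn Δv₁ = |v_p − v₁| = 10.29 km/s.
At r₂, v₂ = √(μ/r₂) = 9.474 km/s.
Transfer-orbit speed at r₂: v_a = √[μ(2/r₂ − 1/a_t)] = 4.078 km/s.
Second burn Δv₂ = |v₂ − v_a| = 5.396 km/s.
Δv = Δv₁ + Δv₂ = 10.29 + 5.396 = 15.69 km/s.

Δv = 15.7 km/s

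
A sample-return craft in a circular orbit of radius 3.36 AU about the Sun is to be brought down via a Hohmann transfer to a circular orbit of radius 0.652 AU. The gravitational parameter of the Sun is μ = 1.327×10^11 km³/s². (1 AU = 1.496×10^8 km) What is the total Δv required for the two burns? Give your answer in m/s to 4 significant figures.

In km: r₁ = 3.36 × 1.496×10^8 = 5.02656×10^8 km; r₂ = 0.652 × 1.496×10^8 = 9.75392×10^7 km.
Semi-major axis of the transfer orbit: a_t = (5.02656×10^8 + 9.75392×10^7)/2 = 3.000976×10^8 km.
At r₁ the circular-orbit speed is v₁ = √(μ/r₁) = 16.248 km/s.
Transfer-orbit speed at r₁ (vis-viva equation): v_a = √[μ(2/r₁ − 1/a_t)] = 9.2631 km/s.
First burn Δv₁ = |v_a − v₁| = 6.9849 km/s.
At r₂, v₂ = √(μ/r₂) = 36.8847 km/s.
Transfer-orbit speed at r₂: v_p = √[μ(2/r₂ − 1/a_t)] = 47.7364 km/s.
Second burn Δv₂ = |v₂ − v_p| = 10.852 km/s.
Δv = Δv₁ + Δv₂ = 6.9849 + 10.852 = 17.84 km/s.

Δv = 17840 m/s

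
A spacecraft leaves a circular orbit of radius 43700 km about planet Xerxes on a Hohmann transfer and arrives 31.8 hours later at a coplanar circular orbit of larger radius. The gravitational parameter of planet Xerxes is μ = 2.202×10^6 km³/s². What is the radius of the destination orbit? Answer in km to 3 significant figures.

r₂ = 2.42×10^5 km

Transfer time t = 31.8 hours = 1.1448×10^5 s, and t = π√(a_t³/μ).
So a_t = (μ t²/π²)^(1/3) = (2.202×10^6 × (1.1448×10^5)² / π²)^(1/3) = 1.4300×10^5 km.
Since a_t = (r₁ + r₂)/2, r₂ = 2a_t − r₁ = 2×1.4300×10^5 − 43700 = 2.423×10^5 km.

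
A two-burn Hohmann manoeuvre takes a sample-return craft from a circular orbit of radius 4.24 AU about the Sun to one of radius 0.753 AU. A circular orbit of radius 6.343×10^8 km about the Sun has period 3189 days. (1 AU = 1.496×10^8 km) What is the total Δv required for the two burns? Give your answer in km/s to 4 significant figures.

From Kepler's third law T² = 4π²r³/μ at r = 6.343×10^8 km, T = 3189 days = 3189 × 86400 s = 2.755296×10^8 s: μ = 4π²r³/T² = 1.32711×10^11 km³/s².
In km: r₁ = 4.24 × 1.496×10^8 = 6.34304×10^8 km; r₂ = 0.753 × 1.496×10^8 = 1.126488×10^8 km.
The Hohmann ellipse has a_t = (r₁ + r₂)/2 = 3.734764×10^8 km.
Circular speed at r₁: v₁ = √(μ/r₁) = √(1.32711×10^11/6.34304×10^8) = 14.465 km/s.
On the transfer ellipse at r₁, vis-viva equation gives v_a = √[μ(2/r₁ − 1/a_t)] = 7.9440 km/s.
First burn Δv₁ = |v_a − v₁| = 6.521 km/s.
Circular speed at r₂: v₂ = √(μ/r₂) = 34.32 km/s.
Transfer-orbit speed at r₂: v_p = √[μ(2/r₂ − 1/a_t)] = 44.73 km/s.
Second burn Δv₂ = |v₂ − v_p| = 10.41 km/s.
Total Δv = Δv₁ + Δv₂ = 16.93 km/s.

Δv = 16.93 km/s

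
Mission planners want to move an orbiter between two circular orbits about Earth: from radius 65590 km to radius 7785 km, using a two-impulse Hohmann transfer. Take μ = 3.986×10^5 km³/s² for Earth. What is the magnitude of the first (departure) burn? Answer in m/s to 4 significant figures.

Δv₁ = 1330 m/s

Semi-major axis of the transfer orbit: a_t = (65590 + 7785)/2 = 36687.5 km.
Circular speed at r = 65590 km: v_c = √(μ/r) = 2.4652 km/s.
Transfer-orbit speed at the same r (vis-viva, a = a_t): v_t = √[μ(2/r − 1/a_t)] = 1.1356 km/s.
Δv₁ = |v_t − v_c| = |1.1356 − 2.4652| = 1.330 km/s.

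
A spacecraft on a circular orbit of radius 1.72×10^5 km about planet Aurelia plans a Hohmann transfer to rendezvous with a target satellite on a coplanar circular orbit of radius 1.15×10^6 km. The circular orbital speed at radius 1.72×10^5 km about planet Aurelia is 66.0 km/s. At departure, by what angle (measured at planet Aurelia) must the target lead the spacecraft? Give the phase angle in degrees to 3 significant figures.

φ = 102°

From the circular-orbit relation v² = μ/r at r = 1.72×10^5 km: μ = v²r = (66.0)² × 1.72×10^5 = 7.49232×10^8 km³/s².
Transfer-ellipse semi-major axis a_t = (r₁ + r₂)/2 = (1.720×10^5 + 1.150×10^6)/2 = 6.610×10^5 km.
The half-period of the transfer ellipse is t = π√(a_t³/μ) = 61680 s.
Target angular speed ω₂ = √(μ/r₂³) = 2.220×10^-5 rad/s.
Angle swept by the target during transfer: ω₂·t = 1.369 rad = 78.44°.
The spacecraft traverses 180° on the transfer ellipse, so the target must lead by 180° − 78.44° = 102°.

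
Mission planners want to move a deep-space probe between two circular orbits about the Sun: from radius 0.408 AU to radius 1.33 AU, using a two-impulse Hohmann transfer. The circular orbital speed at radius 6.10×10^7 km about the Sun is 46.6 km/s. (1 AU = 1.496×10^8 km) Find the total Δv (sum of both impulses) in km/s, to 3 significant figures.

From the circular-orbit relation v² = μ/r at r = 6.10×10^7 km: μ = v²r = (46.6)² × 6.10×10^7 = 1.32465×10^11 km³/s².
In km: r₁ = 0.408 × 1.496×10^8 = 6.10368×10^7 km; r₂ = 1.33 × 1.496×10^8 = 1.98968×10^8 km.
Transfer-ellipse semi-major axis a_t = (r₁ + r₂)/2 = (6.10368×10^7 + 1.98968×10^8)/2 = 1.300024×10^8 km.
At r₁ the circular-orbit speed is v₁ = √(μ/r₁) = 46.586 km/s.
On the transfer ellipse at r₁, vis-viva equation gives v_p = √[μ(2/r₁ − 1/a_t)] = 57.633 km/s.
First burn Δv₁ = |v_p − v₁| = 11.05 km/s.
Circular speed at r₂: v₂ = √(μ/r₂) = 25.802 km/s.
Transfer-orbit speed at r₂: v_a = √[μ(2/r₂ − 1/a_t)] = 17.680 km/s.
Second burn Δv₂ = |v₂ − v_a| = 8.122 km/s.
Total Δv = Δv₁ + Δv₂ = 19.17 km/s.

Δv = 19.2 km/s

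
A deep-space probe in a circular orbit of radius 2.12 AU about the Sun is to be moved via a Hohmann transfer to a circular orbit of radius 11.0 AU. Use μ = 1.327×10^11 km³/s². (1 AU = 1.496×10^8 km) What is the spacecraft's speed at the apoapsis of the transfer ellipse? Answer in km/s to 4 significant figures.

v = 5.105 km/s

In km: r₁ = 2.12 × 1.496×10^8 = 3.17152×10^8 km; r₂ = 11.0 × 1.496×10^8 = 1.6456×10^9 km.
Semi-major axis of the transfer orbit: a_t = (3.17152×10^8 + 1.6456×10^9)/2 = 9.81376×10^8 km.
At apoapsis, r = 1.6456×10^9 km.
From the vis-viva equation, v = √[μ(2/r − 1/a_t)] = 5.105 km/s.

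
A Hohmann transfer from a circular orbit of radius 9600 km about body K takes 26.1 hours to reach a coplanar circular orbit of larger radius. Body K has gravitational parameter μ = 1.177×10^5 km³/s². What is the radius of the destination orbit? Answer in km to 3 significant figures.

Transfer time t = 26.1 hours = 93960 s, and t = π√(a_t³/μ).
So a_t = (μ t²/π²)^(1/3) = (1.177×10^5 × (93960)² / π²)^(1/3) = 47219 km.
Since a_t = (r₁ + r₂)/2, r₂ = 2a_t − r₁ = 2×47219 − 9600 = 84838 km.

r₂ = 84800 km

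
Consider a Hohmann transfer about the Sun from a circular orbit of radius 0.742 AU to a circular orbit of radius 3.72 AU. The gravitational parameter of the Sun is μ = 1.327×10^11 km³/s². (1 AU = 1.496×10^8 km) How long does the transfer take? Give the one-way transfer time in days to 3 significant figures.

t = 609 days

In km: r₁ = 0.742 × 1.496×10^8 = 1.110032×10^8 km; r₂ = 3.72 × 1.496×10^8 = 5.56512×10^8 km.
Transfer-ellipse semi-major axis a_t = (r₁ + r₂)/2 = (1.110032×10^8 + 5.56512×10^8)/2 = 3.337576×10^8 km.
Transfer time t = π√(a_t³/μ) = π√((3.337576×10^8)³ / 1.327×10^11) = 5.258×10^7 s.
Converting: 5.258×10^7 s ÷ 86400 s/day = 609 days.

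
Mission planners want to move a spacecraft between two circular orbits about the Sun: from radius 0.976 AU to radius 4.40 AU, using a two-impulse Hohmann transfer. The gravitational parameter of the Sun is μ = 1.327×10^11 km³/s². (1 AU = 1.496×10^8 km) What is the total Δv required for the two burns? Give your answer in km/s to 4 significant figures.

Δv = 14.07 km/s

In km: r₁ = 0.976 × 1.496×10^8 = 1.460096×10^8 km; r₂ = 4.40 × 1.496×10^8 = 6.5824×10^8 km.
Transfer-ellipse semi-major axis a_t = (r₁ + r₂)/2 = (1.460096×10^8 + 6.5824×10^8)/2 = 4.021248×10^8 km.
Circular speed at r₁: v₁ = √(μ/r₁) = √(1.327×10^11/1.460096×10^8) = 30.147 km/s.
Transfer-orbit speed at r₁ (vis-viva equation): v_p = √[μ(2/r₁ − 1/a_t)] = 38.571 km/s.
First burn Δv₁ = |v_p − v₁| = 8.424 km/s.
At r₂, v₂ = √(μ/r₂) = 14.199 km/s.
Transfer-orbit speed at r₂: v_a = √[μ(2/r₂ − 1/a_t)] = 8.5557 km/s.
Second burn Δv₂ = |v₂ − v_a| = 5.643 km/s.
Total Δv = Δv₁ + Δv₂ = 14.07 km/s.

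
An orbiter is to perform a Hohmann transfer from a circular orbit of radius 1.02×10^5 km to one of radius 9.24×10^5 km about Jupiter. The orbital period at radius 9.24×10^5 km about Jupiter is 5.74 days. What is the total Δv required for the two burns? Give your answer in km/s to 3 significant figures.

Δv = 18.5 km/s

From Kepler's third law T² = 4π²r³/μ at r = 9.24×10^5 km, T = 5.74 days = 5.74 × 86400 s = 4.95936×10^5 s: μ = 4π²r³/T² = 1.26626×10^8 km³/s².
Transfer-ellipse semi-major axis a_t = (r₁ + r₂)/2 = (1.020×10^5 + 9.240×10^5)/2 = 5.130×10^5 km.
At r₁ the circular-orbit speed is v₁ = √(μ/r₁) = 35.234 km/s.
Transfer-orbit speed at r₁ (v² = μ(2/r − 1/a)): v_p = √[μ(2/r₁ − 1/a_t)] = 47.287 km/s.
First burn Δv₁ = |v_p − v₁| = 12.05 km/s.
At r₂, v₂ = √(μ/r₂) = 11.7065 km/s.
Transfer-orbit speed at r₂: v_a = √[μ(2/r₂ − 1/a_t)] = 5.21997 km/s.
Second burn Δv₂ = |v₂ − v_a| = 6.487 km/s.
Total Δv = Δv₁ + Δv₂ = 18.54 km/s.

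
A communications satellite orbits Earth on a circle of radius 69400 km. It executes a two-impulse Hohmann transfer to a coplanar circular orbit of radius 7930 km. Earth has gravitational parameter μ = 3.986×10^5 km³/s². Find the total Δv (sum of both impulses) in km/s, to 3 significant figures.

Semi-major axis of the transfer orbit: a_t = (69400 + 7930)/2 = 38665 km.
Circular speed at r₁: v₁ = √(μ/r₁) = √(3.986×10^5/69400) = 2.3966 km/s.
Transfer-orbit speed at r₁ (v² = μ(2/r − 1/a)): v_a = √[μ(2/r₁ − 1/a_t)] = 1.0853 km/s.
First burn Δv₁ = |v_a − v₁| = 1.311 km/s.
At r₂, v₂ = √(μ/r₂) = 7.0898 km/s.
Transfer-orbit speed at r₂: v_p = √[μ(2/r₂ − 1/a_t)] = 9.4985 km/s.
Second burn Δv₂ = |v₂ − v_p| = 2.409 km/s.
Total Δv = Δv₁ + Δv₂ = 3.720 km/s.

Δv = 3.72 km/s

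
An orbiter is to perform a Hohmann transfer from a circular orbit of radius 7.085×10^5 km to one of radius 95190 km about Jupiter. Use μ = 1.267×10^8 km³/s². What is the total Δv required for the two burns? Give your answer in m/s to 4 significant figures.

The Hohmann ellipse has a_t = (r₁ + r₂)/2 = 4.01845×10^5 km.
At r₁ the circular-orbit speed is v₁ = √(μ/r₁) = 13.373 km/s.
On the transfer ellipse at r₁, v² = μ(2/r − 1/a) gives v_a = √[μ(2/r₁ − 1/a_t)] = 6.5086 km/s.
First burn Δv₁ = |v_a − v₁| = 6.864 km/s.
Circular speed at r₂: v₂ = √(μ/r₂) = 36.48 km/s.
Transfer-orbit speed at r₂: v_p = √[μ(2/r₂ − 1/a_t)] = 48.44 km/s.
Second burn Δv₂ = |v₂ − v_p| = 11.96 km/s.
Total Δv = Δv₁ + Δv₂ = 18.82 km/s.

Δv = 18820 m/s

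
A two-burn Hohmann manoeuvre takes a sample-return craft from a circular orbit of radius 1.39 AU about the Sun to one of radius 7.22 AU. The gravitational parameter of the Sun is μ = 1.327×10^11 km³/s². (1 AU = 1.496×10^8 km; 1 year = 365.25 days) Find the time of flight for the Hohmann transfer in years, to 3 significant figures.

t = 4.47 years

In km: r₁ = 1.39 × 1.496×10^8 = 2.07944×10^8 km; r₂ = 7.22 × 1.496×10^8 = 1.080112×10^9 km.
Semi-major axis of the transfer orbit: a_t = (2.07944×10^8 + 1.080112×10^9)/2 = 6.44028×10^8 km.
By Kepler's third law the transfer-orbit period is T = 2π√(a_t³/μ), so t = T/2 = 1.410×10^8 s.
Converting: 1.410×10^8 s ÷ 3.15576×10^7 s/year (365.25 × 86400) = 4.47 years.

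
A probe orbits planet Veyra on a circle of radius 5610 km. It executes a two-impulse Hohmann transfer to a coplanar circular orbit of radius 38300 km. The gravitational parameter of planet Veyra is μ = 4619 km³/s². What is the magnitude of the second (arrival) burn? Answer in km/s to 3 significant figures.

Δv₂ = 0.172 km/s

Transfer-ellipse semi-major axis a_t = (r₁ + r₂)/2 = (5610 + 38300)/2 = 21955 km.
On the circular orbit at r = 38300 km, v_c = √(μ/r) = 0.34728 km/s.
Vis-viva on the transfer ellipse at r = 38300 km gives v_t = √[μ(2/r − 1/a_t)] = 0.17555 km/s.
Δv₂ = |v_t − v_c| = |0.17555 − 0.34728| = 0.1717 km/s.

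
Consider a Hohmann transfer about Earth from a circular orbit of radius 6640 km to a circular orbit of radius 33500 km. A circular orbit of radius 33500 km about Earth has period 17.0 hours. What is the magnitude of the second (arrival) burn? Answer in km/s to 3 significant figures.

From Kepler's third law T² = 4π²r³/μ at r = 33500 km, T = 17.0 hours = 17.0 × 3600 s = 61200 s: μ = 4π²r³/T² = 3.96270×10^5 km³/s².
The Hohmann ellipse has a_t = (r₁ + r₂)/2 = 20070 km.
On the circular orbit at r = 33500 km, v_c = √(μ/r) = 3.439 km/s.
Transfer-orbit speed at the same r (vis-viva, a = a_t): v_t = √[μ(2/r − 1/a_t)] = 1.978 km/s.
Δv₂ = |v_t − v_c| = |1.978 − 3.439| = 1.461 km/s.

Δv₂ = 1.46 km/s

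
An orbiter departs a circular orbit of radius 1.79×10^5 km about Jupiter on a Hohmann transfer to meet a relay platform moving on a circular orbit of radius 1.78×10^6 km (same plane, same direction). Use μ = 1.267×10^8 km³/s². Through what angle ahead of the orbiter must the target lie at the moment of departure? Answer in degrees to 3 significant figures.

φ = 107°

Transfer-ellipse semi-major axis a_t = (r₁ + r₂)/2 = (1.790×10^5 + 1.780×10^6)/2 = 9.795×10^5 km.
The half-period of the transfer ellipse is t = π√(a_t³/μ) = 2.7056×10^5 s.
The target's mean motion on its circular orbit is ω₂ = √(μ/r₂³) = 4.7398×10^-6 rad/s.
Angle swept by the target during transfer: ω₂·t = 1.2824 rad = 73.48°.
Arrival is 180° from departure on the ellipse, so φ = 180° − 73.48° = 107°.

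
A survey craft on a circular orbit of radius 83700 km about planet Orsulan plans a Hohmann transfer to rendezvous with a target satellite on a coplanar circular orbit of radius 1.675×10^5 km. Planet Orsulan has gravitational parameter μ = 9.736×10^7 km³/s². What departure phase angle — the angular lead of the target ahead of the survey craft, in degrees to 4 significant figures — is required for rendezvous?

Transfer-ellipse semi-major axis a_t = (r₁ + r₂)/2 = (83700 + 1.675×10^5)/2 = 1.256×10^5 km.
Transfer time t = π√(a_t³/μ) = 14172 s.
The target's mean motion on its circular orbit is ω₂ = √(μ/r₂³) = 1.4394×10^-4 rad/s.
Angle swept by the target during transfer: ω₂·t = 2.040 rad = 116.88°.
The survey craft traverses 180° on the transfer ellipse, so the target must lead by 180° − 116.88° = 63.12°.

φ = 63.12°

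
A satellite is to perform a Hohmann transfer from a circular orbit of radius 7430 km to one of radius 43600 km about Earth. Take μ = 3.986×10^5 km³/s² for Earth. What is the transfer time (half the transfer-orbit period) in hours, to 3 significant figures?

t = 5.63 hours

Transfer-ellipse semi-major axis a_t = (r₁ + r₂)/2 = (7430 + 43600)/2 = 25515 km.
Half the transfer-orbit period gives t = π√(a_t³/μ) = 20280 s.
Converting: 20280 s ÷ 3600 s/hour = 5.63 hours.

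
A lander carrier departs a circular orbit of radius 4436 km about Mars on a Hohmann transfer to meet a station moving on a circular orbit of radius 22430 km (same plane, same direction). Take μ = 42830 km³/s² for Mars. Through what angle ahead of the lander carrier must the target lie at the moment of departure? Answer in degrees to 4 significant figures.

Transfer-ellipse semi-major axis a_t = (r₁ + r₂)/2 = (4436 + 22430)/2 = 13433 km.
The half-period of the transfer ellipse is t = π√(a_t³/μ) = 23630 s.
The target's mean motion on its circular orbit is ω₂ = √(μ/r₂³) = 6.161×10^-5 rad/s.
Angle swept by the target during transfer: ω₂·t = 1.456 rad = 83.42°.
The lander carrier traverses 180° on the transfer ellipse, so the target must lead by 180° − 83.42° = 96.58°.

φ = 96.58°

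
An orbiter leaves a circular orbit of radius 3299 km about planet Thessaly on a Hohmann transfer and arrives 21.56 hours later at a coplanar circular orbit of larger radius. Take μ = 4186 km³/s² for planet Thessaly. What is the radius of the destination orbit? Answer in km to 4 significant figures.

r₂ = 24040 km

Transfer time t = 21.56 hours = 77616 s, and t = π√(a_t³/μ).
So a_t = (μ t²/π²)^(1/3) = (4186 × (77616)² / π²)^(1/3) = 13671 km.
Since a_t = (r₁ + r₂)/2, r₂ = 2a_t − r₁ = 2×13671 − 3299 = 24043 km.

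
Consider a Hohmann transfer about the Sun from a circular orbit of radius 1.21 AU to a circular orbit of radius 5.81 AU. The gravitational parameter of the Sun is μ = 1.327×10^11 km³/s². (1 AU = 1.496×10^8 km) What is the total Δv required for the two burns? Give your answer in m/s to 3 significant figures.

Δv = 12900 m/s

In km: r₁ = 1.21 × 1.496×10^8 = 1.81016×10^8 km; r₂ = 5.81 × 1.496×10^8 = 8.69176×10^8 km.
Transfer-ellipse semi-major axis a_t = (r₁ + r₂)/2 = (1.81016×10^8 + 8.69176×10^8)/2 = 5.25096×10^8 km.
At r₁ the circular-orbit speed is v₁ = √(μ/r₁) = 27.076 km/s.
On the transfer ellipse at r₁, vis-viva equation gives v_p = √[μ(2/r₁ − 1/a_t)] = 34.835 km/s.
First burn Δv₁ = |v_p − v₁| = 7.759 km/s.
At r₂, v₂ = √(μ/r₂) = 12.356 km/s.
Transfer-orbit speed at r₂: v_a = √[μ(2/r₂ − 1/a_t)] = 7.2547 km/s.
Second burn Δv₂ = |v₂ − v_a| = 5.101 km/s.
Total Δv = Δv₁ + Δv₂ = 12.86 km/s.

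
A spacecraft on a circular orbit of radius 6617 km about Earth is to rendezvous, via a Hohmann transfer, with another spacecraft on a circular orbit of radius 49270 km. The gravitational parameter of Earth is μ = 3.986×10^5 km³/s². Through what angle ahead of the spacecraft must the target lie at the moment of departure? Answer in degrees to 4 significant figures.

The Hohmann ellipse has a_t = (r₁ + r₂)/2 = 27943.5 km.
Transfer time t = π√(a_t³/μ) = 23243.5 s.
The target's mean motion on its circular orbit is ω₂ = √(μ/r₂³) = 5.77291×10^-5 rad/s.
Angle swept by the target during transfer: ω₂·t = 1.3418 rad = 76.88°.
The spacecraft traverses 180° on the transfer ellipse, so the target must lead by 180° − 76.88° = 103.1°.

φ = 103.1°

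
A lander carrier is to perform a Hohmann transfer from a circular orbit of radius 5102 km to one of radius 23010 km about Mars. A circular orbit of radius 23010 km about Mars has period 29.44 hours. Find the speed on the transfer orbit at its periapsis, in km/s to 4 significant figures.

From Kepler's third law T² = 4π²r³/μ at r = 23010 km, T = 29.44 hours = 29.44 × 3600 s = 1.05984×10^5 s: μ = 4π²r³/T² = 42818.3 km³/s².
Transfer-ellipse semi-major axis a_t = (r₁ + r₂)/2 = (5102 + 23010)/2 = 14056 km.
The periapsis of the transfer ellipse is at r = 5102 km.
From the vis-viva equation, v = √[μ(2/r − 1/a_t)] = 3.707 km/s.

v = 3.707 km/s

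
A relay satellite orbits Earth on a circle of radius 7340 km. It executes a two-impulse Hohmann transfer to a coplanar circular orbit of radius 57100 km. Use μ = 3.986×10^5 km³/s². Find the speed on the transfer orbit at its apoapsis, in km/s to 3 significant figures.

Transfer-ellipse semi-major axis a_t = (r₁ + r₂)/2 = (7340 + 57100)/2 = 32220 km.
The apoapsis of the transfer ellipse is at r = 57100 km.
Vis-viva: v = √[μ(2/r − 1/a_t)] = √[3.986×10^5 × (2/57100 − 1/32220)] = 1.261 km/s.

v = 1.26 km/s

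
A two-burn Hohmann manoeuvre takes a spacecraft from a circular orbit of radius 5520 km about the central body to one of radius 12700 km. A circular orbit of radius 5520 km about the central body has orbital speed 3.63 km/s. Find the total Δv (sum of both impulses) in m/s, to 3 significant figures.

Δv = 1190 m/s

From the circular-orbit relation v² = μ/r at r = 5520 km: μ = v²r = (3.63)² × 5520 = 72736.5 km³/s².
Semi-major axis of the transfer orbit: a_t = (5520 + 12700)/2 = 9110 km.
Circular speed at r₁: v₁ = √(μ/r₁) = √(72736.5/5520) = 3.630 km/s.
On the transfer ellipse at r₁, vis-viva equation gives v_p = √[μ(2/r₁ − 1/a_t)] = 4.286 km/s.
First burn Δv₁ = |v_p − v₁| = 0.6560 km/s.
Circular speed at r₂: v₂ = √(μ/r₂) = 2.3932 km/s.
Transfer-orbit speed at r₂: v_a = √[μ(2/r₂ − 1/a_t)] = 1.8629 km/s.
Second burn Δv₂ = |v₂ − v_a| = 0.5303 km/s.
Δv = Δv₁ + Δv₂ = 0.6560 + 0.5303 = 1.186 km/s.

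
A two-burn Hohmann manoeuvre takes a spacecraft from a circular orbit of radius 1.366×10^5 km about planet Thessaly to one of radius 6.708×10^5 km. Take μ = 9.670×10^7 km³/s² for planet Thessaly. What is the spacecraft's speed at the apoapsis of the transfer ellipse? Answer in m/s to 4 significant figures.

Transfer-ellipse semi-major axis a_t = (r₁ + r₂)/2 = (1.366×10^5 + 6.708×10^5)/2 = 4.037×10^5 km.
At apoapsis, r = 6.708×10^5 km.
Vis-viva: v = √[μ(2/r − 1/a_t)] = √[9.670×10^7 × (2/6.708×10^5 − 1/4.037×10^5)] = 6.984 km/s.

v = 6984 m/s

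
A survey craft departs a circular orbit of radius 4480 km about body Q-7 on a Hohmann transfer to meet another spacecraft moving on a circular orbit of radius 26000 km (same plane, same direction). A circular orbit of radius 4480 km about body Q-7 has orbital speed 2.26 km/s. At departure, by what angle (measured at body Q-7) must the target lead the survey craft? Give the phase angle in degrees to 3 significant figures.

φ = 99.2°

From the circular-orbit relation v² = μ/r at r = 4480 km: μ = v²r = (2.26)² × 4480 = 22882.0 km³/s².
Transfer-ellipse semi-major axis a_t = (r₁ + r₂)/2 = (4480 + 26000)/2 = 15240 km.
The half-period of the transfer ellipse is t = π√(a_t³/μ) = 39073 s.
The target's mean motion on its circular orbit is ω₂ = √(μ/r₂³) = 3.6082×10^-5 rad/s.
Angle swept by the target during transfer: ω₂·t = 1.4098 rad = 80.78°.
The survey craft traverses 180° on the transfer ellipse, so the target must lead by 180° − 80.78° = 99.2°.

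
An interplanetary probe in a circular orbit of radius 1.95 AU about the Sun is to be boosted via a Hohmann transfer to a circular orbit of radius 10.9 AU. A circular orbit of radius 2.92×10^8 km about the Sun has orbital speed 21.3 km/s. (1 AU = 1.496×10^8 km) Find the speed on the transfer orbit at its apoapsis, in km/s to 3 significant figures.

From the circular-orbit relation v² = μ/r at r = 2.92×10^8 km: μ = v²r = (21.3)² × 2.92×10^8 = 1.32477×10^11 km³/s².
In km: r₁ = 1.95 × 1.496×10^8 = 2.9172×10^8 km; r₂ = 10.9 × 1.496×10^8 = 1.63064×10^9 km.
Semi-major axis of the transfer orbit: a_t = (2.9172×10^8 + 1.63064×10^9)/2 = 9.6118×10^8 km.
The apoapsis of the transfer ellipse is at r = 1.63064×10^9 km.
Vis-viva: v = √[μ(2/r − 1/a_t)] = √[1.32477×10^11 × (2/1.63064×10^9 − 1/9.6118×10^8)] = 4.966 km/s.

v = 4.97 km/s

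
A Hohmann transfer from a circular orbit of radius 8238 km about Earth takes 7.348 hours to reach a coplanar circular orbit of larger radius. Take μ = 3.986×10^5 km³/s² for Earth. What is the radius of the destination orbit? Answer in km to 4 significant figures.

r₂ = 52680 km

Transfer time t = 7.348 hours = 26452.8 s, and t = π√(a_t³/μ).
So a_t = (μ t²/π²)^(1/3) = (3.986×10^5 × (26452.8)² / π²)^(1/3) = 30460 km.
Since a_t = (r₁ + r₂)/2, r₂ = 2a_t − r₁ = 2×30460 − 8238 = 52682 km.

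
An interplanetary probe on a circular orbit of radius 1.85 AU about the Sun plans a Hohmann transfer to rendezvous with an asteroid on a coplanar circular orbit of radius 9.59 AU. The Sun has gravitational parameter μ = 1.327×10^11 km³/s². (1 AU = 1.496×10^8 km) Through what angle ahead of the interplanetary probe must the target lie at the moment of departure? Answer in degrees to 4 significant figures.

In km: r₁ = 1.85 × 1.496×10^8 = 2.7676×10^8 km; r₂ = 9.59 × 1.496×10^8 = 1.434664×10^9 km.
Semi-major axis of the transfer orbit: a_t = (2.7676×10^8 + 1.434664×10^9)/2 = 8.55712×10^8 km.
The half-period of the transfer ellipse is t = π√(a_t³/μ) = 2.1588×10^8 s.
The target's mean motion on its circular orbit is ω₂ = √(μ/r₂³) = 6.7036×10^-9 rad/s.
Angle swept by the target during transfer: ω₂·t = 1.4472 rad = 82.92°.
The interplanetary probe traverses 180° on the transfer ellipse, so the target must lead by 180° − 82.92° = 97.08°.

φ = 97.08°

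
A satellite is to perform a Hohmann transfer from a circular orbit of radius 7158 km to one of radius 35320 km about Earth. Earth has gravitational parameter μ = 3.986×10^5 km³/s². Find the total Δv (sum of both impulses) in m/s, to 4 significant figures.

Δv = 3570 m/s

The Hohmann ellipse has a_t = (r₁ + r₂)/2 = 21239 km.
At r₁ the circular-orbit speed is v₁ = √(μ/r₁) = 7.462 km/s.
Transfer-orbit speed at r₁ (vis-viva equation): v_p = √[μ(2/r₁ − 1/a_t)] = 9.623 km/s.
First burn Δv₁ = |v_p − v₁| = 2.161 km/s.
At r₂, v₂ = √(μ/r₂) = 3.359 km/s.
Transfer-orbit speed at r₂: v_a = √[μ(2/r₂ − 1/a_t)] = 1.950 km/s.
Second burn Δv₂ = |v₂ − v_a| = 1.409 km/s.
Δv = Δv₁ + Δv₂ = 2.161 + 1.409 = 3.570 km/s.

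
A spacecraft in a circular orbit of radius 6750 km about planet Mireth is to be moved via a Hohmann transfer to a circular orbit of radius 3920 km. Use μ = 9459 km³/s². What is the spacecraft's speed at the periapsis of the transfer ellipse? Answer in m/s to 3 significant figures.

v = 1750 m/s

Semi-major axis of the transfer orbit: a_t = (6750 + 3920)/2 = 5335 km.
The periapsis of the transfer ellipse is at r = 3920 km.
Vis-viva: v = √[μ(2/r − 1/a_t)] = √[9459 × (2/3920 − 1/5335)] = 1.747 km/s.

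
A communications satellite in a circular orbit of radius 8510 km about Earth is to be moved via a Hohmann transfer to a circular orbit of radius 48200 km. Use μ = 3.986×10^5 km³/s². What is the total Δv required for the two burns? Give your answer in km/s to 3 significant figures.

Δv = 3.38 km/s

Transfer-ellipse semi-major axis a_t = (r₁ + r₂)/2 = (8510 + 48200)/2 = 28355 km.
At r₁ the circular-orbit speed is v₁ = √(μ/r₁) = 6.844 km/s.
On the transfer ellipse at r₁, v² = μ(2/r − 1/a) gives v_p = √[μ(2/r₁ − 1/a_t)] = 8.923 km/s.
First burn Δv₁ = |v_p − v₁| = 2.079 km/s.
Circular speed at r₂: v₂ = √(μ/r₂) = 2.8757 km/s.
Transfer-orbit speed at r₂: v_a = √[μ(2/r₂ − 1/a_t)] = 1.5754 km/s.
Second burn Δv₂ = |v₂ − v_a| = 1.300 km/s.
Δv = Δv₁ + Δv₂ = 2.079 + 1.300 = 3.379 km/s.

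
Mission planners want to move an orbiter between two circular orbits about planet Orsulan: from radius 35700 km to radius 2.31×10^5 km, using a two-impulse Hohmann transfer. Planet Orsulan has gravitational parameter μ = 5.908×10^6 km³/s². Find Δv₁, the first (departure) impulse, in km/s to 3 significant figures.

Transfer-ellipse semi-major axis a_t = (r₁ + r₂)/2 = (35700 + 2.310×10^5)/2 = 1.3335×10^5 km.
Circular speed at r = 35700 km: v_c = √(μ/r) = 12.8643 km/s.
Transfer-orbit speed at the same r (vis-viva, a = a_t): v_t = √[μ(2/r − 1/a_t)] = 16.9315 km/s.
Δv₁ = |v_t − v_c| = |16.9315 − 12.8643| = 4.067 km/s.

Δv₁ = 4.07 km/s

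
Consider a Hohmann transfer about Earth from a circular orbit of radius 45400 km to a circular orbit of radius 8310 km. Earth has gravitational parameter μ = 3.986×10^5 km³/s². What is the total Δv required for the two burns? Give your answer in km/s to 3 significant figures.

Semi-major axis of the transfer orbit: a_t = (45400 + 8310)/2 = 26855 km.
At r₁ the circular-orbit speed is v₁ = √(μ/r₁) = 2.963 km/s.
Transfer-orbit speed at r₁ (vis-viva): v_a = √[μ(2/r₁ − 1/a_t)] = 1.648 km/s.
First burn Δv₁ = |v_a − v₁| = 1.315 km/s.
Circular speed at r₂: v₂ = √(μ/r₂) = 6.926 km/s.
Transfer-orbit speed at r₂: v_p = √[μ(2/r₂ − 1/a_t)] = 9.005 km/s.
Second burn Δv₂ = |v₂ − v_p| = 2.079 km/s.
Total Δv = Δv₁ + Δv₂ = 3.394 km/s.

Δv = 3.39 km/s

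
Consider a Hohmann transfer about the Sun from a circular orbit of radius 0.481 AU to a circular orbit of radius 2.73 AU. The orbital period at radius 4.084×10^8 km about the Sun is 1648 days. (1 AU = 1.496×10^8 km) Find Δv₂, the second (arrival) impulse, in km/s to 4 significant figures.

Δv₂ = 8.157 km/s

From Kepler's third law T² = 4π²r³/μ at r = 4.084×10^8 km, T = 1648 days = 1648 × 86400 s = 1.423872×10^8 s: μ = 4π²r³/T² = 1.32640×10^11 km³/s².
In km: r₁ = 0.481 × 1.496×10^8 = 7.19576×10^7 km; r₂ = 2.73 × 1.496×10^8 = 4.08408×10^8 km.
The Hohmann ellipse has a_t = (r₁ + r₂)/2 = 2.401828×10^8 km.
On the circular orbit at r = 4.08408×10^8 km, v_c = √(μ/r) = 18.021 km/s.
Transfer-orbit speed at the same r (vis-viva, a = a_t): v_t = √[μ(2/r − 1/a_t)] = 9.8641 km/s.
Δv₂ = |v_t − v_c| = |9.8641 − 18.021| = 8.157 km/s.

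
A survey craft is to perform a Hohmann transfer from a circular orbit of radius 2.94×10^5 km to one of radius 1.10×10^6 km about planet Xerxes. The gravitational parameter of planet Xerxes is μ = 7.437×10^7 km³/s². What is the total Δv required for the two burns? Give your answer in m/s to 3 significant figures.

The Hohmann ellipse has a_t = (r₁ + r₂)/2 = 6.970×10^5 km.
At r₁ the circular-orbit speed is v₁ = √(μ/r₁) = 15.9047 km/s.
On the transfer ellipse at r₁, vis-viva gives v_p = √[μ(2/r₁ − 1/a_t)] = 19.9804 km/s.
First burn Δv₁ = |v_p − v₁| = 4.076 km/s.
Circular speed at r₂: v₂ = √(μ/r₂) = 8.222 km/s.
Transfer-orbit speed at r₂: v_a = √[μ(2/r₂ − 1/a_t)] = 5.340 km/s.
Second burn Δv₂ = |v₂ − v_a| = 2.882 km/s.
Total Δv = Δv₁ + Δv₂ = 6.958 km/s.

Δv = 6960 m/s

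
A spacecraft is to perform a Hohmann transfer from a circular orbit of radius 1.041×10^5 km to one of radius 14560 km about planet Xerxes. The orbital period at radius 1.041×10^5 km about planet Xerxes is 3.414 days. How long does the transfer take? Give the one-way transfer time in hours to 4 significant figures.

From Kepler's third law T² = 4π²r³/μ at r = 1.041×10^5 km, T = 3.414 days = 3.414 × 86400 s = 2.949696×10^5 s: μ = 4π²r³/T² = 5.11867×10^5 km³/s².
Semi-major axis of the transfer orbit: a_t = (1.041×10^5 + 14560)/2 = 59330 km.
By Kepler's third law the transfer-orbit period is T = 2π√(a_t³/μ), so t = T/2 = 63460 s.
Converting: 63460 s ÷ 3600 s/hour = 17.63 hours.

t = 17.63 hours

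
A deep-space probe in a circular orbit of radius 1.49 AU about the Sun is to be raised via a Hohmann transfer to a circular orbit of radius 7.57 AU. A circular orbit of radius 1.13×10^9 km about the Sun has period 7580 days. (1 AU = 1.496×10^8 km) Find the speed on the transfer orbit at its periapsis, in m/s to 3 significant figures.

From Kepler's third law T² = 4π²r³/μ at r = 1.13×10^9 km, T = 7580 days = 7580 × 86400 s = 6.54912×10^8 s: μ = 4π²r³/T² = 1.32810×10^11 km³/s².
In km: r₁ = 1.49 × 1.496×10^8 = 2.22904×10^8 km; r₂ = 7.57 × 1.496×10^8 = 1.132472×10^9 km.
Transfer-ellipse semi-major axis a_t = (r₁ + r₂)/2 = (2.22904×10^8 + 1.132472×10^9)/2 = 6.77688×10^8 km.
The periapsis of the transfer ellipse is at r = 2.22904×10^8 km.
Vis-viva: v = √[μ(2/r − 1/a_t)] = √[1.32810×10^11 × (2/2.22904×10^8 − 1/6.77688×10^8)] = 31.55 km/s.

v = 31600 m/s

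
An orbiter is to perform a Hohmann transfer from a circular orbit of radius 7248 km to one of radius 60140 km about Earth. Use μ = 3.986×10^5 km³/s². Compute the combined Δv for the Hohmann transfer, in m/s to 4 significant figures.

Transfer-ellipse semi-major axis a_t = (r₁ + r₂)/2 = (7248 + 60140)/2 = 33694 km.
At r₁ the circular-orbit speed is v₁ = √(μ/r₁) = 7.416 km/s.
On the transfer ellipse at r₁, v² = μ(2/r − 1/a) gives v_p = √[μ(2/r₁ − 1/a_t)] = 9.908 km/s.
First burn Δv₁ = |v_p − v₁| = 2.492 km/s.
Circular speed at r₂: v₂ = √(μ/r₂) = 2.574 km/s.
Transfer-orbit speed at r₂: v_a = √[μ(2/r₂ − 1/a_t)] = 1.194 km/s.
Second burn Δv₂ = |v₂ − v_a| = 1.380 km/s.
Total Δv = Δv₁ + Δv₂ = 3.872 km/s.

Δv = 3872 m/s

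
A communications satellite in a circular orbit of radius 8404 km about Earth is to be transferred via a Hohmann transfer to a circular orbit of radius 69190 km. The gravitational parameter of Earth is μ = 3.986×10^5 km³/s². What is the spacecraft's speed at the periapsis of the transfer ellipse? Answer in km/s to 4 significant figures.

The Hohmann ellipse has a_t = (r₁ + r₂)/2 = 38797 km.
At periapsis, r = 8404 km.
Applying v² = μ(2/r − 1/a_t): v = 9.197 km/s.

v = 9.197 km/s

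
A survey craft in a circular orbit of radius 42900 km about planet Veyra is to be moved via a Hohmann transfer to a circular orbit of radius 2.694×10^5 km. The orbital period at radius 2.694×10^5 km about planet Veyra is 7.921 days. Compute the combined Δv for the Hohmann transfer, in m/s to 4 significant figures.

Δv = 3120 m/s

From Kepler's third law T² = 4π²r³/μ at r = 2.694×10^5 km, T = 7.921 days = 7.921 × 86400 s = 6.843744×10^5 s: μ = 4π²r³/T² = 1.64803×10^6 km³/s².
Transfer-ellipse semi-major axis a_t = (r₁ + r₂)/2 = (42900 + 2.694×10^5)/2 = 1.5615×10^5 km.
At r₁ the circular-orbit speed is v₁ = √(μ/r₁) = 6.198 km/s.
On the transfer ellipse at r₁, vis-viva gives v_p = √[μ(2/r₁ − 1/a_t)] = 8.141 km/s.
First burn Δv₁ = |v_p − v₁| = 1.943 km/s.
Circular speed at r₂: v₂ = √(μ/r₂) = 2.473 km/s.
Transfer-orbit speed at r₂: v_a = √[μ(2/r₂ − 1/a_t)] = 1.296 km/s.
Second burn Δv₂ = |v₂ − v_a| = 1.177 km/s.
Total Δv = Δv₁ + Δv₂ = 3.120 km/s.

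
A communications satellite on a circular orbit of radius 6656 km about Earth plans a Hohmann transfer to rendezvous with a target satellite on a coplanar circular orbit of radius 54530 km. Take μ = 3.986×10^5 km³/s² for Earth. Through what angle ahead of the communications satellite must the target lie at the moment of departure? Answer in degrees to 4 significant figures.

Transfer-ellipse semi-major axis a_t = (r₁ + r₂)/2 = (6656 + 54530)/2 = 30593 km.
The half-period of the transfer ellipse is t = π√(a_t³/μ) = 26627 s.
The target's mean motion on its circular orbit is ω₂ = √(μ/r₂³) = 4.9581×10^-5 rad/s.
Angle swept by the target during transfer: ω₂·t = 1.3202 rad = 75.64°.
Arrival is 180° from departure on the ellipse, so φ = 180° − 75.64° = 104.4°.

φ = 104.4°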